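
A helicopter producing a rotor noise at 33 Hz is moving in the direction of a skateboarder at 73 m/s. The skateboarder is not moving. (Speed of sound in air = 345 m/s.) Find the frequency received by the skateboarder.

Moving source, stationary observer: f' = f · v/(v − v_s) since the source is approaching.
f' = 33 × 345/(345 − 73) = 33 × 345/272 ≈ 41.9 Hz.

41.9 Hz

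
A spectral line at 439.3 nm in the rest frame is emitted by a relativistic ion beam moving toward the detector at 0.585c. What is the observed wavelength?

224.8 nm

Relativistic Doppler for wavelength: λ' = λ₀ · √((1 − β)/(1 + β)).
λ' = 439.3 × √(0.4150/1.5850) = 439.3 × 0.51169 ≈ 224.8 nm.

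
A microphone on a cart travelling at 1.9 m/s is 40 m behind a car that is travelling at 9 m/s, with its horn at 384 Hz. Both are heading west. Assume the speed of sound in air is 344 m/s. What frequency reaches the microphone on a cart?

The microphone on a cart is behind, so the car is moving away from it while the microphone on a cart is moving toward the car.
With source receding and observer approaching, f' = f · (v + v_o)/(v + v_s).
f' = 384 × (344 + 1.9)/(344 + 9) = 384 × 345.9/353 ≈ 376 Hz.

376 Hz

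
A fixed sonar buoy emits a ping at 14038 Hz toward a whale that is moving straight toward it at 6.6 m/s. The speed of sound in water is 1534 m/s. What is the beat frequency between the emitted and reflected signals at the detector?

The whale first receives the wave as a moving observer: f₁ = f₀ · (v + u)/v = 14038 × (1534 + 6.6)/1534 ≈ 14098.4 Hz.
The reflection then acts as a moving source: f₂ = f₁ · v/(v − u) ≈ 14159.3 Hz.
Equivalently f₂ = f₀ · (v + u)/(v − u).
Beat frequency: |f₂ − f₀| = 2u·f₀/(v − u) = 2 × 6.6 × 14038/1527.4 ≈ 121 Hz.

121 Hz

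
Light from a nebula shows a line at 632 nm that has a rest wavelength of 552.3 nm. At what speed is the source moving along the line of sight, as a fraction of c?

λ'/λ₀ = 1.1443 > 1 (redshift), so the source is receding.
λ'/λ₀ = √((1 + β)/(1 − β)) for a receding source ⇒ β = (r² − 1)/(r² + 1) with r = λ'/λ₀.
β = (1.3094 − 1)/(1.3094 + 1) ≈ 0.134.

0.134c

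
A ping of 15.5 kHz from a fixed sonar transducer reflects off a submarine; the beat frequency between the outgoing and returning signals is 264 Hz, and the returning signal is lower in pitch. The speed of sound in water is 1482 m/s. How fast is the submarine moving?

12.7 m/s

Double Doppler shift off a moving reflector: f₂ = f₀ · (v + u)/(v − u) (u > 0 toward emitter).
Returning signal is lower, so f₂ = f₀ − Δf = 15500 − 264 = 15236 Hz.
Rearranging, u = v · (f₂ − f₀)/(f₂ + f₀) = 1482 × -264/30736 ≈ -12.7 m/s.
So the submarine is moving at 12.7 m/s away from the emitter.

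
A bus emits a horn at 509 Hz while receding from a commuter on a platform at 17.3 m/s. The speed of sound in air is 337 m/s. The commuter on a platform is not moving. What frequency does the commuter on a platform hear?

With the source moving away from a stationary observer, f' = f · v/(v + v_s).
f' = 509 × 337/(337 + 17.3) = 509 × 337/354.3 ≈ 484 Hz.

484 Hz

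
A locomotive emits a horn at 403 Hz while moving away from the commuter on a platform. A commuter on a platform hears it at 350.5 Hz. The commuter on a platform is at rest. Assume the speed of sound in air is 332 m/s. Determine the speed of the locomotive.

50 m/s

f' = f · v/(v + v_s) ⇒ v_s = v · |1 − f/f'|.
v_s = 332 × |1 − 403/350.5| = 332 × 0.1498 ≈ 50 m/s.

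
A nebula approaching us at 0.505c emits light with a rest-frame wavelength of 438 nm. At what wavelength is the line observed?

Relativistic Doppler for wavelength: λ' = λ₀ · √((1 − β)/(1 + β)).
λ' = 438 × √(0.4950/1.5050) = 438 × 0.57350 ≈ 251.2 nm.

251.2 nm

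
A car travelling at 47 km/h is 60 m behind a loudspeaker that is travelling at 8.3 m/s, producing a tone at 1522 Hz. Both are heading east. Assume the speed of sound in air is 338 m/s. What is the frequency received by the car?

47 km/h = 13.06 m/s.
The car is behind, so the loudspeaker is moving away from it while the car is moving toward the loudspeaker.
With source receding and observer approaching, f' = f · (v + v_o)/(v + v_s).
f' = 1522 × (338 + 13.06)/(338 + 8.3) = 1522 × 351.06/346.3 ≈ 1543 Hz.

1543 Hz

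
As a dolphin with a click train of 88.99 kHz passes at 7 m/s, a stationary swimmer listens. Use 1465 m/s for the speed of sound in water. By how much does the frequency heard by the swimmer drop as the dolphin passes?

0.850 kHz

Approaching: f₁ = f · v/(v − v_s) = 88.99 × 1465/1458 ≈ 89.417 kHz.
Receding: f₂ = f · v/(v + v_s) = 88.99 × 1465/1472 ≈ 88.567 kHz.
Drop: f₁ − f₂ = 2f·v·v_s/(v² − v_s²) = 2 × 88.99 × 1465 × 7/(1465² − 7²) ≈ 0.850 kHz.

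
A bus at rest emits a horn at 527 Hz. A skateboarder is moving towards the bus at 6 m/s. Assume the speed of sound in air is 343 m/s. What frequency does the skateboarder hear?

536 Hz

Moving observer, stationary source: f' = f · (v + v_o)/v.
f' = 527 × (343 + 6)/343 = 527 × 349/343 ≈ 536 Hz.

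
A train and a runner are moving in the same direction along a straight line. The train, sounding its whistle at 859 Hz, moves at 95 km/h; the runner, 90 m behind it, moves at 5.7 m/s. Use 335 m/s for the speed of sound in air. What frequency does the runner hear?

95 km/h = 26.39 m/s.
The runner is behind, so the train is moving away from it while the runner is moving toward the train.
Both move, so f' = f · (v + v_o)/(v + v_s).
f' = 859 × (335 + 5.7)/(335 + 26.39) = 859 × 340.7/361.39 ≈ 810 Hz.

810 Hz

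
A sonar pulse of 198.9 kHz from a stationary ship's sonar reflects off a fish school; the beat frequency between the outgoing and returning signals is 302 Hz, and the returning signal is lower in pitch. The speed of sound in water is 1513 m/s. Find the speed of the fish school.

1.15 m/s

Double Doppler shift off a moving reflector: f₂ = f₀ · (v + u)/(v − u) (u > 0 toward emitter).
Returning signal is lower, so f₂ = f₀ − Δf = 198900 − 302 = 198598 Hz.
Rearranging, u = v · (f₂ − f₀)/(f₂ + f₀) = 1513 × -302/397498 ≈ -1.15 m/s.
So the fish school is moving at 1.15 m/s away from the emitter.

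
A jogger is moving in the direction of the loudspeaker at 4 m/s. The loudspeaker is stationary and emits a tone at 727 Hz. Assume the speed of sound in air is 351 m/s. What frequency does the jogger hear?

Only the observer moves, toward the source, so f' = f · (v + v_o)/v.
f' = 727 × (351 + 4)/351 = 727 × 355/351 ≈ 735 Hz.

735 Hz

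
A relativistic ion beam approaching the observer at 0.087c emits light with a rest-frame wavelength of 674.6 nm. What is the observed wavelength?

Relativistic Doppler for wavelength: λ' = λ₀ · √((1 − β)/(1 + β)).
λ' = 674.6 × √(0.9130/1.0870) = 674.6 × 0.91647 ≈ 618.3 nm.

618.3 nm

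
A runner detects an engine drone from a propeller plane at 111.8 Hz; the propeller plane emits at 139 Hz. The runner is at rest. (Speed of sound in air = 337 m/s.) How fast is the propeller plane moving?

82 m/s

f' < f, so the propeller plane is receding.
f' = f · v/(v + v_s) ⇒ v_s = v · |1 − f/f'|.
v_s = 337 × |1 − 139/111.8| = 337 × 0.2433 ≈ 82 m/s.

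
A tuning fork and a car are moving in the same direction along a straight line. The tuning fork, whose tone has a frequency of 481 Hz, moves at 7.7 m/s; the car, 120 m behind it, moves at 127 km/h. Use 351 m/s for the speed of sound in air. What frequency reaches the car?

127 km/h = 35.28 m/s.
The car is behind, so the tuning fork is moving away from it while the car is moving toward the tuning fork.
With source receding and observer approaching, f' = f · (v + v_o)/(v + v_s).
f' = 481 × (351 + 35.28)/(351 + 7.7) = 481 × 386.28/358.7 ≈ 518 Hz.

518 Hz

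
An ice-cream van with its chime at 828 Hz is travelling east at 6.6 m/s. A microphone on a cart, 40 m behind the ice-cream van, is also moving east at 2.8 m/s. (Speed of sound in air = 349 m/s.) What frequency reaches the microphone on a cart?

819 Hz

The microphone on a cart is behind, so the ice-cream van is moving away from it while the microphone on a cart is moving toward the ice-cream van.
With source receding and observer approaching, f' = f · (v + v_o)/(v + v_s).
f' = 828 × (349 + 2.8)/(349 + 6.6) = 828 × 351.8/355.6 ≈ 819 Hz.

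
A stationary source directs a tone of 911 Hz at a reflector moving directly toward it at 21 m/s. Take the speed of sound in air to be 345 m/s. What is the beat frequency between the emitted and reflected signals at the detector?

The reflector first receives the wave as a moving observer: f₁ = f₀ · (v + u)/v = 911 × (345 + 21)/345 ≈ 966.5 Hz.
On reflection it acts as a source moving toward the stationary detector: f₂ = f₁ · v/(v − u) = 966.5 × 345/324 ≈ 1029.1 Hz.
Equivalently f₂ = f₀ · (v + u)/(v − u).
Beat frequency: |f₂ − f₀| = 2u·f₀/(v − u) = 2 × 21 × 911/324 ≈ 118 Hz.

118 Hz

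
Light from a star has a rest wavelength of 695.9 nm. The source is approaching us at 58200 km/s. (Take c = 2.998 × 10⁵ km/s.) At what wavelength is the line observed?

571.7 nm

β = v/c = 58200/299800 = 0.1941.
Relativistic Doppler for wavelength: λ' = λ₀ · √((1 − β)/(1 + β)).
λ' = 695.9 × √(0.8059/1.1941) = 695.9 × 0.82150 ≈ 571.7 nm.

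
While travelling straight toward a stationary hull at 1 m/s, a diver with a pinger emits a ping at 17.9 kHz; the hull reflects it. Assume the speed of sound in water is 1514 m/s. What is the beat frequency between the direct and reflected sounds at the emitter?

The hull receives the sound from a moving source: f₁ = f₀ · v/(v − v_e) = 17.9 × 1514/1513 ≈ 17.9118 kHz.
On the return leg the diver with a pinger is a moving observer: f₂ = f₁ · (v + v_e)/v = 17.9118 × 1515/1514 ≈ 17.9237 kHz.
Equivalently f₂ = f₀ · (v + v_e)/(v − v_e).
Beat against the emitted tone (with f₀ = 17900 Hz): |f₂ − f₀| = 2v_e·f₀/(v − v_e) = 2 × 1 × 17900/1513 ≈ 23.7 Hz.

23.7 Hz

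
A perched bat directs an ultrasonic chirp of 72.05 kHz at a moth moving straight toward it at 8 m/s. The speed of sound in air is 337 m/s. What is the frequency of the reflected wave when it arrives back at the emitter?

At the moth (a moving observer), f₁ = f₀ · (v + u)/v = 72.05 × 345/337 ≈ 73.8 kHz.
The reflection then acts as a moving source: f₂ = f₁ · v/(v − u) ≈ 75.6 kHz.
Equivalently f₂ = f₀ · (v + u)/(v − u).

75.6 kHz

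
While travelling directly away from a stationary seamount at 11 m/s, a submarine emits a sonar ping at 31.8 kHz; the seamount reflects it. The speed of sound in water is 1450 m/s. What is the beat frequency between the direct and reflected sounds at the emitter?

479 Hz

The seamount receives the sound from a moving source: f₁ = f₀ · v/(v + v_e) = 31.8 × 1450/1461 ≈ 31.561 kHz.
On the return leg the submarine is a moving observer: f₂ = f₁ · (v − v_e)/v = 31.561 × 1439/1450 ≈ 31.321 kHz.
Equivalently f₂ = f₀ · (v − v_e)/(v + v_e).
Beat against the emitted tone (with f₀ = 31800 Hz): |f₂ − f₀| = 2v_e·f₀/(v + v_e) = 2 × 11 × 31800/1461 ≈ 479 Hz.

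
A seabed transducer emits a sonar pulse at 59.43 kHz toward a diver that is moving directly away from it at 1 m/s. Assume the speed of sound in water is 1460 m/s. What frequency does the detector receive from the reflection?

The diver first receives the wave as a moving observer: f₁ = f₀ · (v − u)/v = 59.43 × (1460 − 1)/1460 ≈ 59.4 kHz.
On reflection it acts as a source moving away from the stationary detector: f₂ = f₁ · v/(v + u) = 59.4 × 1460/1461 ≈ 59.3 kHz.
Equivalently f₂ = f₀ · (v − u)/(v + u).

59.3 kHz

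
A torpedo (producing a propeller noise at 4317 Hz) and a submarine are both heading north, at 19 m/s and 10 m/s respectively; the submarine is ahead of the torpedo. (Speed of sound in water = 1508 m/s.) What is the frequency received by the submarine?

4343 Hz

The submarine is ahead, so the torpedo is moving toward it while the submarine is moving away from the torpedo.
With source approaching and observer receding, f' = f · (v − v_o)/(v − v_s).
f' = 4317 × (1508 − 10)/(1508 − 19) = 4317 × 1498/1489 ≈ 4343 Hz.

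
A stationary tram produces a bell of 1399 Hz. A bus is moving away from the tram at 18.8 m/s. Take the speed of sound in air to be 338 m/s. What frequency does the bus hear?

1321 Hz

Only the observer moves, away from the source, so f' = f · (v − v_o)/v.
f' = 1399 × (338 − 18.8)/338 = 1399 × 319.2/338 ≈ 1321 Hz.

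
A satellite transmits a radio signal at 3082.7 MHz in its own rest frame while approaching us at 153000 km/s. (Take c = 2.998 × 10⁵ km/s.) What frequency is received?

β = v/c = 153000/299800 = 0.5103.
Relativistic Doppler for frequency: f' = f₀ · √((1 + β)/(1 − β)).
f' = 3082.7 × √(1.5103/0.4897) = 3082.7 × 1.75627 ≈ 5414.0 MHz.

5414.0 MHz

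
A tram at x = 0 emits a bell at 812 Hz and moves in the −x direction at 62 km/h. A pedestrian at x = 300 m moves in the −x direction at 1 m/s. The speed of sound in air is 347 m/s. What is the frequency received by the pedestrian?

776 Hz

62 km/h = 17.22 m/s.
The observer lies on the +x side, so the source is heading away from the observer and the observer is heading toward the source.
General Doppler shift: f' = f · (v + v_o)/(v + v_s).
f' = 812 × (347 + 1)/(347 + 17.22) = 812 × 348/364.22 ≈ 776 Hz.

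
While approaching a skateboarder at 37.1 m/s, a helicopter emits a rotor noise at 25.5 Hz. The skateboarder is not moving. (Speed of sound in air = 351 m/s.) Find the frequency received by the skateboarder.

28.5 Hz

With the source moving toward a stationary observer, f' = f · v/(v − v_s).
f' = 25.5 × 351/(351 − 37.1) = 25.5 × 351/313.9 ≈ 28.5 Hz.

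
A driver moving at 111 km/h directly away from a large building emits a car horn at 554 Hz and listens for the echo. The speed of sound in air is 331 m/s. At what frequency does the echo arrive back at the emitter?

111 km/h = 30.83 m/s.
The large building receives the sound from a moving source: f₁ = f₀ · v/(v + v_e) = 554 × 331/361.83 ≈ 507 Hz.
On the return leg the driver is a moving observer: f₂ = f₁ · (v − v_e)/v = 507 × 300.17/331 ≈ 460 Hz.

460 Hz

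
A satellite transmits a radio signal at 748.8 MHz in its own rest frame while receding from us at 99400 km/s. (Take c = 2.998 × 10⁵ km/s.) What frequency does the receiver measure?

530.5 MHz

β = v/c = 99400/299800 = 0.3316.
Relativistic Doppler for frequency: f' = f₀ · √((1 − β)/(1 + β)).
f' = 748.8 × √(0.6684/1.3316) = 748.8 × 0.70852 ≈ 530.5 MHz.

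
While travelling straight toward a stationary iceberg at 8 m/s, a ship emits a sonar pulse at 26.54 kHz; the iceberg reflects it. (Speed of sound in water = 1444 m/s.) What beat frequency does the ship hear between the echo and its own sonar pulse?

296 Hz

The iceberg receives the sound from a moving source: f₁ = f₀ · v/(v − v_e) = 26.54 × 1444/1436 ≈ 26.688 kHz.
On the return leg the ship is a moving observer: f₂ = f₁ · (v + v_e)/v = 26.688 × 1452/1444 ≈ 26.836 kHz.
Beat against the emitted tone (with f₀ = 26540 Hz): |f₂ − f₀| = 2v_e·f₀/(v − v_e) = 2 × 8 × 26540/1436 ≈ 296 Hz.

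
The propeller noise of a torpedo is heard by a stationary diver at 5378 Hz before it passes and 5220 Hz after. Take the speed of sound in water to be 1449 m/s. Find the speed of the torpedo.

f₁/f₂ = (v + v_s)/(v − v_s), so v_s = v · (f₁ − f₂)/(f₁ + f₂).
v_s = 1449 × (5378 − 5220)/(5378 + 5220) = 1449 × 158/10598 ≈ 21.6 m/s.

21.6 m/s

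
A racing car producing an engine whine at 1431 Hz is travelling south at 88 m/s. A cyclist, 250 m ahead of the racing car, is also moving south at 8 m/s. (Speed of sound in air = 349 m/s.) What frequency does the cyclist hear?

1870 Hz

The cyclist is ahead, so the racing car is moving toward it while the cyclist is moving away from the racing car.
With source approaching and observer receding, f' = f · (v − v_o)/(v − v_s).
f' = 1431 × (349 − 8)/(349 − 88) = 1431 × 341/261 ≈ 1870 Hz.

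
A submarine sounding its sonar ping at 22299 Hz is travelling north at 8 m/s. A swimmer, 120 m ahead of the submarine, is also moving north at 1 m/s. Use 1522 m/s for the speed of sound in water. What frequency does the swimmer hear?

The swimmer is ahead, so the submarine is moving toward it while the swimmer is moving away from the submarine.
Both move, so f' = f · (v − v_o)/(v − v_s).
f' = 22299 × (1522 − 1)/(1522 − 8) = 22299 × 1521/1514 ≈ 22402 Hz.

22402 Hz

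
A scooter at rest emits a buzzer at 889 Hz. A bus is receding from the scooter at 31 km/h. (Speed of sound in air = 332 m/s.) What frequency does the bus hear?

866 Hz

31 km/h = 8.611 m/s.
Moving observer, stationary source: f' = f · (v − v_o)/v.
f' = 889 × (332 − 8.611)/332 = 889 × 323.39/332 ≈ 866 Hz.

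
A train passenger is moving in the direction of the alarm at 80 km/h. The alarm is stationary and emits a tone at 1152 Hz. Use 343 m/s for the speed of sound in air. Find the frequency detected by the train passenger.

1227 Hz

80 km/h = 22.22 m/s.
Moving observer, stationary source: f' = f · (v + v_o)/v.
f' = 1152 × (343 + 22.22)/343 = 1152 × 365.22/343 ≈ 1227 Hz.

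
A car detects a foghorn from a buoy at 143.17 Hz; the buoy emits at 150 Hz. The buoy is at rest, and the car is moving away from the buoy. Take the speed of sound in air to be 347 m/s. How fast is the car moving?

15.8 m/s

f' = f · (v − v_o)/v ⇒ v_o = v · |f'/f − 1|.
v_o = 347 × |143.17/150 − 1| = 347 × 0.04553 ≈ 15.8 m/s.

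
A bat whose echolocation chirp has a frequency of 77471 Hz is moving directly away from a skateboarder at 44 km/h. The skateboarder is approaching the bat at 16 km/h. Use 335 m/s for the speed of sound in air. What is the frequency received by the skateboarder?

44 km/h = 12.22 m/s; 16 km/h = 4.444 m/s.
General Doppler shift: f' = f · (v + v_o)/(v + v_s).
f' = 77471 × (335 + 4.444)/(335 + 12.22) = 77471 × 339.44/347.22 ≈ 75736 Hz.

75736 Hz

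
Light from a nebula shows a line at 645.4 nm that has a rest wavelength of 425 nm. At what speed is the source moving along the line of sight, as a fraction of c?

λ'/λ₀ = 1.5186 > 1 (redshift), so the source is receding.
λ'/λ₀ = √((1 + β)/(1 − β)) for a receding source ⇒ β = (r² − 1)/(r² + 1) with r = λ'/λ₀.
β = (2.3061 − 1)/(2.3061 + 1) ≈ 0.395.

0.395c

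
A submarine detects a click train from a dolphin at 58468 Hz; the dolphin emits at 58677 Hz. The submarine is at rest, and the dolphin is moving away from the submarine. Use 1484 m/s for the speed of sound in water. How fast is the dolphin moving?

5.3 m/s

f' = f · v/(v + v_s) ⇒ v_s = v · |1 − f/f'|.
v_s = 1484 × |1 − 58677/58468| = 1484 × 0.003575 ≈ 5.3 m/s.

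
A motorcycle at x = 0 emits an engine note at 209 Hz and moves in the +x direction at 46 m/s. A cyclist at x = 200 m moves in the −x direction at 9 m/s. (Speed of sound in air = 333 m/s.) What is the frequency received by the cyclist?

249 Hz

The observer lies on the +x side, so the source is heading toward the observer and the observer is heading toward the source.
Both move, so f' = f · (v + v_o)/(v − v_s).
f' = 209 × (333 + 9)/(333 − 46) = 209 × 342/287 ≈ 249 Hz.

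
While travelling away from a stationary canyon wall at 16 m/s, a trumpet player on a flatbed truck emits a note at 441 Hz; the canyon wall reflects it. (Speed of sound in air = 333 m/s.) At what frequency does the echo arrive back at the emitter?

The canyon wall receives the sound from a moving source: f₁ = f₀ · v/(v + v_e) = 441 × 333/349 ≈ 421 Hz.
On the return leg the trumpet player on a flatbed truck is a moving observer: f₂ = f₁ · (v − v_e)/v = 421 × 317/333 ≈ 401 Hz.
Equivalently f₂ = f₀ · (v − v_e)/(v + v_e).

401 Hz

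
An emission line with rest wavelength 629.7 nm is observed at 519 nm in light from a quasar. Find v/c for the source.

λ'/λ₀ = 0.8242 < 1 (blueshift), so the source is approaching.
λ'/λ₀ = √((1 − β)/(1 + β)) for an approaching source ⇒ β = (1 − r²)/(1 + r²) with r = λ'/λ₀.
β = (1 − 0.6793)/(1 + 0.6793) ≈ 0.191.

0.191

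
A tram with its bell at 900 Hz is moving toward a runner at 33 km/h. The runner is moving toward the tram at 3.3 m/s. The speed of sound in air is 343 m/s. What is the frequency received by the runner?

33 km/h = 9.167 m/s.
General Doppler shift: f' = f · (v + v_o)/(v − v_s).
f' = 900 × (343 + 3.3)/(343 − 9.167) = 900 × 346.3/333.83 ≈ 934 Hz.

934 Hz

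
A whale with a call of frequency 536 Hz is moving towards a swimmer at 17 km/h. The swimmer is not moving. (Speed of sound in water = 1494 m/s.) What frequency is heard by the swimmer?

538 Hz

17 km/h = 4.722 m/s.
With the source moving toward a stationary observer, f' = f · v/(v − v_s).
f' = 536 × 1494/(1494 − 4.722) = 536 × 1494/1489 ≈ 538 Hz.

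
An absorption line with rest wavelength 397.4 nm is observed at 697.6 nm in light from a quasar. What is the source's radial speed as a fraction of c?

λ'/λ₀ = 1.7554 > 1 (redshift), so the source is receding.
λ'/λ₀ = √((1 + β)/(1 − β)) for a receding source ⇒ β = (r² − 1)/(r² + 1) with r = λ'/λ₀.
β = (3.0815 − 1)/(3.0815 + 1) ≈ 0.510.

0.510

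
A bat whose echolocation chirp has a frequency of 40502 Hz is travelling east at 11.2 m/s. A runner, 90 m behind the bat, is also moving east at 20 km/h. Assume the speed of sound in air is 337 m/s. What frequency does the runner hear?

39845 Hz

20 km/h = 5.556 m/s.
The runner is behind, so the bat is moving away from it while the runner is moving toward the bat.
Both move, so f' = f · (v + v_o)/(v + v_s).
f' = 40502 × (337 + 5.556)/(337 + 11.2) = 40502 × 342.56/348.2 ≈ 39845 Hz.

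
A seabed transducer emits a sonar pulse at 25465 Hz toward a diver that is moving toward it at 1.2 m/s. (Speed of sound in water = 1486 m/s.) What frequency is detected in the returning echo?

At the diver (a moving observer), f₁ = f₀ · (v + u)/v = 25465 × 1487.2/1486 ≈ 25486 Hz.
The reflection then acts as a moving source: f₂ = f₁ · v/(v − u) ≈ 25506 Hz.

25506 Hz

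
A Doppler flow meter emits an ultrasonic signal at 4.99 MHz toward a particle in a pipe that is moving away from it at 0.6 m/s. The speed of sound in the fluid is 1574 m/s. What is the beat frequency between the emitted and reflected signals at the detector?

The particle in a pipe first receives the wave as a moving observer: f₁ = f₀ · (v − u)/v = 4.99 × (1574 − 0.6)/1574 ≈ 4.98810 MHz.
The reflection then acts as a moving source: f₂ = f₁ · v/(v + u) ≈ 4.98620 MHz.
Equivalently f₂ = f₀ · (v − u)/(v + u).
Beat frequency (with f₀ = 4990000 Hz): |f₂ − f₀| = 2u·f₀/(v + u) = 2 × 0.6 × 4990000/1574.6 ≈ 3803 Hz.

3803 Hz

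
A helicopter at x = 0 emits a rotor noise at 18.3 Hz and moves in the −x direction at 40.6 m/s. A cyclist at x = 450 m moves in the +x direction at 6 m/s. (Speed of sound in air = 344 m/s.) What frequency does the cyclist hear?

The observer lies on the +x side, so the source is heading away from the observer and the observer is heading away from the source.
With source receding and observer receding, f' = f · (v − v_o)/(v + v_s).
f' = 18.3 × (344 − 6)/(344 + 40.6) = 18.3 × 338/384.6 ≈ 16.1 Hz.

16.1 Hz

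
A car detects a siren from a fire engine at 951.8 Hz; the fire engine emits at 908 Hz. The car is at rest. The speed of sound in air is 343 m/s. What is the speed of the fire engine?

f' > f, so the fire engine is approaching.
f' = f · v/(v − v_s) ⇒ v_s = v · |1 − f/f'|.
v_s = 343 × |1 − 908/951.8| = 343 × 0.04602 ≈ 15.8 m/s.

15.8 m/s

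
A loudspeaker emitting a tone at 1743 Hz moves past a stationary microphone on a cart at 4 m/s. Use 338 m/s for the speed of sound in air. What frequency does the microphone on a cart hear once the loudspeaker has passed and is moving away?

1723 Hz

Receding: f₂ = f · v/(v + v_s) = 1743 × 338/342 ≈ 1723 Hz.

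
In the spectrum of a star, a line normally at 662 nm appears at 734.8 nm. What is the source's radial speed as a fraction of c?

0.104

λ'/λ₀ = 1.1100 > 1 (redshift), so the source is receding.
λ'/λ₀ = √((1 + β)/(1 − β)) for a receding source ⇒ β = (r² − 1)/(r² + 1) with r = λ'/λ₀.
β = (1.2320 − 1)/(1.2320 + 1) ≈ 0.104.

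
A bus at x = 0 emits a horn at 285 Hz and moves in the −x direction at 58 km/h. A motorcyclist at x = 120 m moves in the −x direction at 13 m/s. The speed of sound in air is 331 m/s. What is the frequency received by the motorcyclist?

282 Hz

58 km/h = 16.11 m/s.
The observer lies on the +x side, so the source is heading away from the observer and the observer is heading toward the source.
Both move, so f' = f · (v + v_o)/(v + v_s).
f' = 285 × (331 + 13)/(331 + 16.11) = 285 × 344/347.11 ≈ 282 Hz.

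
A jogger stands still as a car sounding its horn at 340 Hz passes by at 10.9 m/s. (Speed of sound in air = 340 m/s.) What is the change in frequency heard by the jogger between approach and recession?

Approaching: f₁ = f · v/(v − v_s) = 340 × 340/329.1 ≈ 351.3 Hz.
Receding: f₂ = f · v/(v + v_s) = 340 × 340/350.9 ≈ 329.4 Hz.
Drop: f₁ − f₂ = 2f·v·v_s/(v² − v_s²) = 2 × 340 × 340 × 10.9/(340² − 10.9²) ≈ 21.8 Hz.

21.8 Hz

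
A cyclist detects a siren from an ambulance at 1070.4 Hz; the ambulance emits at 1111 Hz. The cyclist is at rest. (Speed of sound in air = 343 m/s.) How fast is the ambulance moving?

f' < f, so the ambulance is receding.
f' = f · v/(v + v_s) ⇒ v_s = v · |1 − f/f'|.
v_s = 343 × |1 − 1111/1070.4| = 343 × 0.03793 ≈ 13.0 m/s.

13.0 m/s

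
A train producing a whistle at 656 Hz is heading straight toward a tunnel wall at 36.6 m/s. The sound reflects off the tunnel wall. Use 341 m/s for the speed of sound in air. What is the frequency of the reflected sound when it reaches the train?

814 Hz

The tunnel wall receives the sound from a moving source: f₁ = f₀ · v/(v − v_e) = 656 × 341/304.4 ≈ 735 Hz.
On the return leg the train is a moving observer: f₂ = f₁ · (v + v_e)/v = 735 × 377.6/341 ≈ 814 Hz.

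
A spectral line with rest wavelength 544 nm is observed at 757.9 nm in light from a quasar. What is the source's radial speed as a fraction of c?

λ'/λ₀ = 1.3932 > 1 (redshift), so the source is receding.
λ'/λ₀ = √((1 + β)/(1 − β)) for a receding source ⇒ β = (r² − 1)/(r² + 1) with r = λ'/λ₀.
β = (1.9410 − 1)/(1.9410 + 1) ≈ 0.320.

0.320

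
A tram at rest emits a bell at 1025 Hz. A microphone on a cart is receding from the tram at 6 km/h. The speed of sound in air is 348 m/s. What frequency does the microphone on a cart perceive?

1020 Hz

6 km/h = 1.667 m/s.
Moving observer, stationary source: f' = f · (v − v_o)/v.
f' = 1025 × (348 − 1.667)/348 = 1025 × 346.33/348 ≈ 1020 Hz.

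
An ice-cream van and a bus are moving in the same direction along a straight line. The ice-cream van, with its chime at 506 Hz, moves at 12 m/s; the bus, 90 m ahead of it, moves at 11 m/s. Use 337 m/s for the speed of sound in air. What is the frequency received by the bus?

508 Hz

The bus is ahead, so the ice-cream van is moving toward it while the bus is moving away from the ice-cream van.
General Doppler shift: f' = f · (v − v_o)/(v − v_s).
f' = 506 × (337 − 11)/(337 − 12) = 506 × 326/325 ≈ 508 Hz.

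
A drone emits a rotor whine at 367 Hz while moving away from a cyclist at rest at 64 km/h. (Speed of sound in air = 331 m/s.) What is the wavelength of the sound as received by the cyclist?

95.0 cm

64 km/h = 17.78 m/s.
Only the source moves, away from the listener, so f' = f · v/(v + v_s).
f' = 367 × 331/(331 + 17.78) ≈ 348 Hz.
λ' = v/f' = 331/348.293 ≈ 95.0 cm.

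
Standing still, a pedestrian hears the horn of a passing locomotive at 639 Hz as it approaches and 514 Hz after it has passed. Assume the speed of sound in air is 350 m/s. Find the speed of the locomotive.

38 m/s

f₁/f₂ = (v + v_s)/(v − v_s), so v_s = v · (f₁ − f₂)/(f₁ + f₂).
v_s = 350 × (639 − 514)/(639 + 514) = 350 × 125/1153 ≈ 38 m/s.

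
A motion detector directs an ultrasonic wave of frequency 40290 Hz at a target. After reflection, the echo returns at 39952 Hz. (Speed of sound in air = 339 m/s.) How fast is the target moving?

Double Doppler shift off a moving reflector: f₂ = f₀ · (v + u)/(v − u) (u > 0 toward emitter).
Rearranging, u = v · (f₂ − f₀)/(f₂ + f₀) = 339 × -338/80242 ≈ -1.43 m/s.
So the target is moving at 1.43 m/s away from the emitter.

1.43 m/s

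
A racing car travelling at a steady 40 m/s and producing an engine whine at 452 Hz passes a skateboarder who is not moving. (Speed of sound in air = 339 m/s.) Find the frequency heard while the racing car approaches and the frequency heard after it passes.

Approaching: f₁ = f · v/(v − v_s) = 452 × 339/299 ≈ 512 Hz.
Receding: f₂ = f · v/(v + v_s) = 452 × 339/379 ≈ 404 Hz.

512 Hz approaching; 404 Hz receding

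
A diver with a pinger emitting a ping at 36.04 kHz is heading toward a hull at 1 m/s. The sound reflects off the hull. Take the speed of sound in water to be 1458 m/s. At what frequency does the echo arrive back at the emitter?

36.1 kHz

The hull receives the sound from a moving source: f₁ = f₀ · v/(v − v_e) = 36.04 × 1458/1457 ≈ 36.1 kHz.
On the return leg the diver with a pinger is a moving observer: f₂ = f₁ · (v + v_e)/v = 36.1 × 1459/1458 ≈ 36.1 kHz.
Equivalently f₂ = f₀ · (v + v_e)/(v − v_e).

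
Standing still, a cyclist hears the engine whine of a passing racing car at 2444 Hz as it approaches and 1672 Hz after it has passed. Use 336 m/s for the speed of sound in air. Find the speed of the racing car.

f₁/f₂ = (v + v_s)/(v − v_s), so v_s = v · (f₁ − f₂)/(f₁ + f₂).
v_s = 336 × (2444 − 1672)/(2444 + 1672) = 336 × 772/4116 ≈ 63 m/s.

63 m/s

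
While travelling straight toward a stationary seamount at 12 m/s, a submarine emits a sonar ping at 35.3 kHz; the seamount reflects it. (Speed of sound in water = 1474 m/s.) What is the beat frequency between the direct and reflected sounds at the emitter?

The seamount receives the sound from a moving source: f₁ = f₀ · v/(v − v_e) = 35.3 × 1474/1462 ≈ 35.590 kHz.
On the return leg the submarine is a moving observer: f₂ = f₁ · (v + v_e)/v = 35.590 × 1486/1474 ≈ 35.879 kHz.
Beat against the emitted tone (with f₀ = 35300 Hz): |f₂ − f₀| = 2v_e·f₀/(v − v_e) = 2 × 12 × 35300/1462 ≈ 579 Hz.

579 Hz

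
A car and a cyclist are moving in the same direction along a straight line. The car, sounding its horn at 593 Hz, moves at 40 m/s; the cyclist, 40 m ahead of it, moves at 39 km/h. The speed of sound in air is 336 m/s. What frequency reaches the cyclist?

651 Hz

39 km/h = 10.83 m/s.
The cyclist is ahead, so the car is moving toward it while the cyclist is moving away from the car.
With source approaching and observer receding, f' = f · (v − v_o)/(v − v_s).
f' = 593 × (336 − 10.83)/(336 − 40) = 593 × 325.17/296 ≈ 651 Hz.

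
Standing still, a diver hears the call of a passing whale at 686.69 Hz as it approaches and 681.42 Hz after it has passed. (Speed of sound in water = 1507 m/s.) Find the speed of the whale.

f₁/f₂ = (v + v_s)/(v − v_s), so v_s = v · (f₁ − f₂)/(f₁ + f₂).
v_s = 1507 × (686.69 − 681.42)/(686.69 + 681.42) = 1507 × 5.27/1368.11 ≈ 5.8 m/s.

5.8 m/s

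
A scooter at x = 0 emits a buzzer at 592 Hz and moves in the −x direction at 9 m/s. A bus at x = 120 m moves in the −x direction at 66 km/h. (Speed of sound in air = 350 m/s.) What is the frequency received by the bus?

66 km/h = 18.33 m/s.
The observer lies on the +x side, so the source is heading away from the observer and the observer is heading toward the source.
Both move, so f' = f · (v + v_o)/(v + v_s).
f' = 592 × (350 + 18.33)/(350 + 9) = 592 × 368.33/359 ≈ 607 Hz.

607 Hz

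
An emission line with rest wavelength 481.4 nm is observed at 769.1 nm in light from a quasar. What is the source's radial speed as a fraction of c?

0.437c

λ'/λ₀ = 1.5976 > 1 (redshift), so the source is receding.
λ'/λ₀ = √((1 + β)/(1 − β)) for a receding source ⇒ β = (r² − 1)/(r² + 1) with r = λ'/λ₀.
β = (2.5524 − 1)/(2.5524 + 1) ≈ 0.437.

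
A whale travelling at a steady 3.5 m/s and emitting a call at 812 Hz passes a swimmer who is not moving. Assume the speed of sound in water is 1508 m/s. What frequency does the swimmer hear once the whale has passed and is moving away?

810 Hz

Receding: f₂ = f · v/(v + v_s) = 812 × 1508/1511.5 ≈ 810 Hz.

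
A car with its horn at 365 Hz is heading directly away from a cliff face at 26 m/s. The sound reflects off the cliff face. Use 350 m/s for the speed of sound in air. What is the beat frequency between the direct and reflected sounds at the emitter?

50.5 Hz

The cliff face receives the sound from a moving source: f₁ = f₀ · v/(v + v_e) = 365 × 350/376 ≈ 339.8 Hz.
On the return leg the car is a moving observer: f₂ = f₁ · (v − v_e)/v = 339.8 × 324/350 ≈ 314.5 Hz.
Beat against the emitted tone: |f₂ − f₀| = 2v_e·f₀/(v + v_e) = 2 × 26 × 365/376 ≈ 50.5 Hz.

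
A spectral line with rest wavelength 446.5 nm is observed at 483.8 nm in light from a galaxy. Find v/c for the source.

0.080c

λ'/λ₀ = 1.0835 > 1 (redshift), so the source is receding.
λ'/λ₀ = √((1 + β)/(1 − β)) for a receding source ⇒ β = (r² − 1)/(r² + 1) with r = λ'/λ₀.
β = (1.1741 − 1)/(1.1741 + 1) ≈ 0.080.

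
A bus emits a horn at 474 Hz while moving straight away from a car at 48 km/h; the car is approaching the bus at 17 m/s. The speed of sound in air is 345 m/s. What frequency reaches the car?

48 km/h = 13.33 m/s.
Both move, so f' = f · (v + v_o)/(v + v_s).
f' = 474 × (345 + 17)/(345 + 13.33) = 474 × 362/358.33 ≈ 479 Hz.

479 Hz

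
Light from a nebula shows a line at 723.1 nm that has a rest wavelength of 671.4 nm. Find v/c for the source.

λ'/λ₀ = 1.0770 > 1 (redshift), so the source is receding.
λ'/λ₀ = √((1 + β)/(1 − β)) for a receding source ⇒ β = (r² − 1)/(r² + 1) with r = λ'/λ₀.
β = (1.1599 − 1)/(1.1599 + 1) ≈ 0.074.

0.074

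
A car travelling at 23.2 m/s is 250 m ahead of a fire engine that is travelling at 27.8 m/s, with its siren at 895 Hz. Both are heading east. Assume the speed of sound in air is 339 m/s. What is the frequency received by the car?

The car is ahead, so the fire engine is moving toward it while the car is moving away from the fire engine.
Both move, so f' = f · (v − v_o)/(v − v_s).
f' = 895 × (339 − 23.2)/(339 − 27.8) = 895 × 315.8/311.2 ≈ 908 Hz.

908 Hz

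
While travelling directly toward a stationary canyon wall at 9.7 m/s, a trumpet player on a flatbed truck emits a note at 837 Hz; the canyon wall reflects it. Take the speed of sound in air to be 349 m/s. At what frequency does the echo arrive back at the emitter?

885 Hz

The canyon wall receives the sound from a moving source: f₁ = f₀ · v/(v − v_e) = 837 × 349/339.3 ≈ 861 Hz.
On the return leg the trumpet player on a flatbed truck is a moving observer: f₂ = f₁ · (v + v_e)/v = 861 × 358.7/349 ≈ 885 Hz.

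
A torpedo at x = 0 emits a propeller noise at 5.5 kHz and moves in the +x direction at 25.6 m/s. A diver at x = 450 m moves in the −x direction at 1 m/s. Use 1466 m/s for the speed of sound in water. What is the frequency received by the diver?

5.60 kHz

The observer lies on the +x side, so the source is heading toward the observer and the observer is heading toward the source.
Both move, so f' = f · (v + v_o)/(v − v_s).
f' = 5.5 × (1466 + 1)/(1466 − 25.6) = 5.5 × 1467/1440.4 ≈ 5.60 kHz.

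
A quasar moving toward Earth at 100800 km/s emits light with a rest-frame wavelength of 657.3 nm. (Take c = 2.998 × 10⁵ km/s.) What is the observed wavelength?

463.3 nm

β = v/c = 100800/299800 = 0.3362.
Relativistic Doppler for wavelength: λ' = λ₀ · √((1 − β)/(1 + β)).
λ' = 657.3 × √(0.6638/1.3362) = 657.3 × 0.70481 ≈ 463.3 nm.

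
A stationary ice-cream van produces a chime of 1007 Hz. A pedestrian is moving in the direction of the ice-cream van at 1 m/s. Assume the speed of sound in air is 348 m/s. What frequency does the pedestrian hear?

Moving observer, stationary source: f' = f · (v + v_o)/v.
f' = 1007 × (348 + 1)/348 = 1007 × 349/348 ≈ 1010 Hz.

1010 Hz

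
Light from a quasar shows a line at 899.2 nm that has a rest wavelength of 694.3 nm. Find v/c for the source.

λ'/λ₀ = 1.2951 > 1 (redshift), so the source is receding.
λ'/λ₀ = √((1 + β)/(1 − β)) for a receding source ⇒ β = (r² − 1)/(r² + 1) with r = λ'/λ₀.
β = (1.6773 − 1)/(1.6773 + 1) ≈ 0.253.

0.253c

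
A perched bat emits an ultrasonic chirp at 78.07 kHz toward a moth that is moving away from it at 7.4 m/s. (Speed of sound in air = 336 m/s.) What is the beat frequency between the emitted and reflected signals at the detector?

3365 Hz

The moth first receives the wave as a moving observer: f₁ = f₀ · (v − u)/v = 78.07 × (336 − 7.4)/336 ≈ 76.35 kHz.
On reflection it acts as a source moving away from the stationary detector: f₂ = f₁ · v/(v + u) = 76.35 × 336/343.4 ≈ 74.71 kHz.
Beat frequency (with f₀ = 78070 Hz): |f₂ − f₀| = 2u·f₀/(v + u) = 2 × 7.4 × 78070/343.4 ≈ 3365 Hz.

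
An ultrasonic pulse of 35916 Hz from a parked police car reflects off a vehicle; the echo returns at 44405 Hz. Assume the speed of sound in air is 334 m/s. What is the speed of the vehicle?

35 m/s

Double Doppler shift off a moving reflector: f₂ = f₀ · (v + u)/(v − u) (u > 0 toward emitter).
Rearranging, u = v · (f₂ − f₀)/(f₂ + f₀) = 334 × 8489/80321 ≈ 35 m/s.
So the vehicle is moving at 35 m/s toward the emitter.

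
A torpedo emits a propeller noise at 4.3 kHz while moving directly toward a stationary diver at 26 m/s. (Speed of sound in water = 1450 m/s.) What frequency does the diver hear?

Only the source moves, toward the listener, so f' = f · v/(v − v_s).
f' = 4.3 × 1450/(1450 − 26) = 4.3 × 1450/1424 ≈ 4.38 kHz.

4.38 kHz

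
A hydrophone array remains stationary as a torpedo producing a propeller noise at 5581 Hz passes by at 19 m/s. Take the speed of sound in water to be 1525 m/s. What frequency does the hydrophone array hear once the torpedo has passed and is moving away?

5512 Hz

Receding: f₂ = f · v/(v + v_s) = 5581 × 1525/1544 ≈ 5512 Hz.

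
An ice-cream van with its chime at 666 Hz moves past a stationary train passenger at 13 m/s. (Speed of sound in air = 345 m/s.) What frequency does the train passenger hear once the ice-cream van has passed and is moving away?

642 Hz

Receding: f₂ = f · v/(v + v_s) = 666 × 345/358 ≈ 642 Hz.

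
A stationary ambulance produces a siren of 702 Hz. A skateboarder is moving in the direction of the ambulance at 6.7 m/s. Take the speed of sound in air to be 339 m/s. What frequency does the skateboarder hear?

716 Hz

Only the observer moves, toward the source, so f' = f · (v + v_o)/v.
f' = 702 × (339 + 6.7)/339 = 702 × 345.7/339 ≈ 716 Hz.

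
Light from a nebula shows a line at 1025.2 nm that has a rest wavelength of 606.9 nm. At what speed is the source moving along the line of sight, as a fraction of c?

λ'/λ₀ = 1.6892 > 1 (redshift), so the source is receding.
λ'/λ₀ = √((1 + β)/(1 − β)) for a receding source ⇒ β = (r² − 1)/(r² + 1) with r = λ'/λ₀.
β = (2.8535 − 1)/(2.8535 + 1) ≈ 0.481.

0.481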